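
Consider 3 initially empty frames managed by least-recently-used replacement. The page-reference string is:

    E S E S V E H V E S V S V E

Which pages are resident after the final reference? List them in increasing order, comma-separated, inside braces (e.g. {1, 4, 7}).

{E, S, V}

E → fault, frames [E]
S → fault, frames [E, S]
E → hit
S → hit
V → fault, frames [E, S, V]
E → hit
H → fault, evict S, frames [V, E, H]
V → hit
E → hit
S → fault, evict H, frames [V, E, S]
V → hit
S → hit
V → hit
E → hit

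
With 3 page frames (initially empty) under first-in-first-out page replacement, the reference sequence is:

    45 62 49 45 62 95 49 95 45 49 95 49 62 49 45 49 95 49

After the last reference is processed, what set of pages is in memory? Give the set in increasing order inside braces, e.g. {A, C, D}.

{49, 62, 95}

45 -> fault, frames [45]
62 -> fault, frames [45, 62]
49 -> fault, frames [45, 62, 49]
45 -> hit
62 -> hit
95 -> fault, evict 45, frames [62, 49, 95]
49 -> hit
95 -> hit
45 -> fault, evict 62, frames [49, 95, 45]
49 -> hit
95 -> hit
49 -> hit
62 -> fault, evict 49, frames [95, 45, 62]
49 -> fault, evict 95, frames [45, 62, 49]
45 -> hit
49 -> hit
95 -> fault, evict 45, frames [62, 49, 95]
49 -> hit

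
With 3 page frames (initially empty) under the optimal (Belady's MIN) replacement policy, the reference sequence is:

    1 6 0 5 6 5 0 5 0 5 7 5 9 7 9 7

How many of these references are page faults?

6

1: miss, frames {1}
6: miss, frames {1,6}
0: miss, frames {1,6,0}
5: miss, evict 1, frames {6,0,5}
6: hit
5: hit
0: hit
5: hit
0: hit
5: hit
7: miss, evict 0, frames {6,5,7}
5: hit
9: miss, evict 5, frames {6,7,9}
7: hit
9: hit
7: hit
Page faults: 6.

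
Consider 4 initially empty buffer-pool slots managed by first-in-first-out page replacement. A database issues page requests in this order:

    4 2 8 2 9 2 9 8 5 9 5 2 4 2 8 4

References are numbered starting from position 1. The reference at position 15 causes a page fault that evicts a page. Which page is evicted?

pos 1: 4 -> miss, frames (4)
pos 2: 2 -> miss, frames (4 2)
pos 3: 8 -> miss, frames (4 2 8)
pos 4: 2 -> hit
pos 5: 9 -> miss, frames (4 2 8 9)
pos 6: 2 -> hit
pos 7: 9 -> hit
pos 8: 8 -> hit
pos 9: 5 -> miss, evict 4, frames (2 8 9 5)
pos 10: 9 -> hit
pos 11: 5 -> hit
pos 12: 2 -> hit
pos 13: 4 -> miss, evict 2, frames (8 9 5 4)
pos 14: 2 -> miss, evict 8, frames (9 5 4 2)
pos 15: 8 -> miss, evict 9, frames (5 4 2 8)
At position 15, page 9 is evicted.

9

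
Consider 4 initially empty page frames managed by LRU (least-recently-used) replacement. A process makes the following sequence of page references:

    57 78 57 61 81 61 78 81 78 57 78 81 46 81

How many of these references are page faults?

57: miss, frames {57}
78: miss, frames {57,78}
57: hit
61: miss, frames {78,57,61}
81: miss, frames {78,57,61,81}
61: hit
78: hit
81: hit
78: hit
57: hit
78: hit
81: hit
46: miss, evict 61, frames {57,78,81,46}
81: hit
Page faults: 5.

5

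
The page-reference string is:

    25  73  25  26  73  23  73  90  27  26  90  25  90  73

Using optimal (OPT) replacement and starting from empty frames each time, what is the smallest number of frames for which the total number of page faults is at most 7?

f=1: 14 faults
f=2: 9 faults
f=3: 8 faults
f=4: 7 faults
f=5: 6 faults
f=6: 6 faults
Smallest f with faults ≤ 7 is 4.

4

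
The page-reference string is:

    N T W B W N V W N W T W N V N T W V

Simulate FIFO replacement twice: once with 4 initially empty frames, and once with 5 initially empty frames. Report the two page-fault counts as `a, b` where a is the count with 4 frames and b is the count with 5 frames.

4 frames: F F F F . . F . F . F F . . . . . . → 8 faults.
5 frames: F F F F . . F . . . . . . . . . . . → 5 faults.
5 < 8: adding a frame reduced faults, as is typical.

8, 5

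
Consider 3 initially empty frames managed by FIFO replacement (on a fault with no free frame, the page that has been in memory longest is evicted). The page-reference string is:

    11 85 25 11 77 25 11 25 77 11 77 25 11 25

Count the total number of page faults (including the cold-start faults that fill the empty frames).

11 -> fault, frames [11]
85 -> fault, frames [11, 85]
25 -> fault, frames [11, 85, 25]
11 -> hit
77 -> fault, evict 11, frames [85, 25, 77]
25 -> hit
11 -> fault, evict 85, frames [25, 77, 11]
25 -> hit
77 -> hit
11 -> hit
77 -> hit
25 -> hit
11 -> hit
25 -> hit
Page faults: 5.

5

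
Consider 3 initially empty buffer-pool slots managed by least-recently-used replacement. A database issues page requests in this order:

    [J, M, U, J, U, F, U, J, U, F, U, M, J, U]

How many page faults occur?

6

J: miss, frames [J]
M: miss, frames [J, M]
U: miss, frames [J, M, U]
J: hit
U: hit
F: miss, evict M, frames [J, U, F]
U: hit
J: hit
U: hit
F: hit
U: hit
M: miss, evict J, frames [F, U, M]
J: miss, evict F, frames [U, M, J]
U: hit
Page faults: 6.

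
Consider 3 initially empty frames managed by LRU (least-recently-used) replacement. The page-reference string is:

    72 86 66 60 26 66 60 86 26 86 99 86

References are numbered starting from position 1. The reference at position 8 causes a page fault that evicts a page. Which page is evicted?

pos 1: 72: miss, frames {72}
pos 2: 86: miss, frames {72,86}
pos 3: 66: miss, frames {72,86,66}
pos 4: 60: miss, evict 72, frames {86,66,60}
pos 5: 26: miss, evict 86, frames {66,60,26}
pos 6: 66: hit
pos 7: 60: hit
pos 8: 86: miss, evict 26, frames {66,60,86}
At position 8, page 26 is evicted.

26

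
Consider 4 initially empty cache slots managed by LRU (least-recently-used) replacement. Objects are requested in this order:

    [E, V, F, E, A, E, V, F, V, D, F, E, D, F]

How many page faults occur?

5

E → fault, frames {E}
V → fault, frames {E,V}
F → fault, frames {E,V,F}
E → hit
A → fault, frames {V,F,E,A}
E → hit
V → hit
F → hit
V → hit
D → fault, evict A, frames {E,F,V,D}
F → hit
E → hit
D → hit
F → hit
Page faults: 5.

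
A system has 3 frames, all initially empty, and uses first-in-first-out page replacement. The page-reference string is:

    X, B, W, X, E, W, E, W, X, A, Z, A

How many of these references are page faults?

7

X: fault, frames (X)
B: fault, frames (X B)
W: fault, frames (X B W)
X: hit
E: fault, evict X, frames (B W E)
W: hit
E: hit
W: hit
X: fault, evict B, frames (W E X)
A: fault, evict W, frames (E X A)
Z: fault, evict E, frames (X A Z)
A: hit
Page faults: 7.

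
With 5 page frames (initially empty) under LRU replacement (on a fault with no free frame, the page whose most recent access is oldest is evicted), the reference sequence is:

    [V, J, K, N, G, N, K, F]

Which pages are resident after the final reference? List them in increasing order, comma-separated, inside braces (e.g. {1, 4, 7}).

{F, G, J, K, N}

V: fault, frames {V}
J: fault, frames {V,J}
K: fault, frames {V,J,K}
N: fault, frames {V,J,K,N}
G: fault, frames {V,J,K,N,G}
N: hit
K: hit
F: fault, evict V, frames {J,G,N,K,F}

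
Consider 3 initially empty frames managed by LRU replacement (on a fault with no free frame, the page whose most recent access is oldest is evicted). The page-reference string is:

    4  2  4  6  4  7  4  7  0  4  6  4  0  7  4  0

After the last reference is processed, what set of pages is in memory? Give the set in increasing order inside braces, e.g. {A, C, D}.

{0, 4, 7}

4 → miss, frames {4}
2 → miss, frames {4,2}
4 → hit
6 → miss, frames {2,4,6}
4 → hit
7 → miss, evict 2, frames {6,4,7}
4 → hit
7 → hit
0 → miss, evict 6, frames {4,7,0}
4 → hit
6 → miss, evict 7, frames {0,4,6}
4 → hit
0 → hit
7 → miss, evict 6, frames {4,0,7}
4 → hit
0 → hit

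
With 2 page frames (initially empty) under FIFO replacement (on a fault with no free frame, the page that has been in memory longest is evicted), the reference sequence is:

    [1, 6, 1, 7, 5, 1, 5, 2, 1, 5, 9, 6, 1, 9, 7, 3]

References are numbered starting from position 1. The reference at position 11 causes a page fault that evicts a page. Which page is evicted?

pos 1: 1: fault, frames {1}
pos 2: 6: fault, frames {1,6}
pos 3: 1: hit
pos 4: 7: fault, evict 1, frames {6,7}
pos 5: 5: fault, evict 6, frames {7,5}
pos 6: 1: fault, evict 7, frames {5,1}
pos 7: 5: hit
pos 8: 2: fault, evict 5, frames {1,2}
pos 9: 1: hit
pos 10: 5: fault, evict 1, frames {2,5}
pos 11: 9: fault, evict 2, frames {5,9}
At position 11, page 2 is evicted.

2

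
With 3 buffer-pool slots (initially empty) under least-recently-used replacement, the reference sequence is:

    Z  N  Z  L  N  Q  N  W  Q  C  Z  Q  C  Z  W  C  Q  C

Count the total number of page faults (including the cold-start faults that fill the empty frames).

Z → fault, frames (Z)
N → fault, frames (Z N)
Z → hit
L → fault, frames (N Z L)
N → hit
Q → fault, evict Z, frames (L N Q)
N → hit
W → fault, evict L, frames (Q N W)
Q → hit
C → fault, evict N, frames (W Q C)
Z → fault, evict W, frames (Q C Z)
Q → hit
C → hit
Z → hit
W → fault, evict Q, frames (C Z W)
C → hit
Q → fault, evict Z, frames (W C Q)
C → hit
Page faults: 9.

9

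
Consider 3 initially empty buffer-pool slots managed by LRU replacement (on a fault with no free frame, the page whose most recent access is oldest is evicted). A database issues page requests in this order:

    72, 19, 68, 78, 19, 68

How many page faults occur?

4

72 -> miss, frames (72)
19 -> miss, frames (72 19)
68 -> miss, frames (72 19 68)
78 -> miss, evict 72, frames (19 68 78)
19 -> hit
68 -> hit
Page faults: 4.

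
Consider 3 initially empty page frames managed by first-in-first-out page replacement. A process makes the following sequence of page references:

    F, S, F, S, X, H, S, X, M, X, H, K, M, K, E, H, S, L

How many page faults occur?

F: fault, frames {F}
S: fault, frames {F,S}
F: hit
S: hit
X: fault, frames {F,S,X}
H: fault, evict F, frames {S,X,H}
S: hit
X: hit
M: fault, evict S, frames {X,H,M}
X: hit
H: hit
K: fault, evict X, frames {H,M,K}
M: hit
K: hit
E: fault, evict H, frames {M,K,E}
H: fault, evict M, frames {K,E,H}
S: fault, evict K, frames {E,H,S}
L: fault, evict E, frames {H,S,L}
Page faults: 10.

10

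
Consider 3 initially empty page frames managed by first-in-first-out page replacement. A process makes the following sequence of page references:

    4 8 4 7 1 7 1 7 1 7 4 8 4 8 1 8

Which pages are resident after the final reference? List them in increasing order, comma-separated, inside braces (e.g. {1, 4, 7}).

4 -> fault, frames {4}
8 -> fault, frames {4,8}
4 -> hit
7 -> fault, frames {4,8,7}
1 -> fault, evict 4, frames {8,7,1}
7 -> hit
1 -> hit
7 -> hit
1 -> hit
7 -> hit
4 -> fault, evict 8, frames {7,1,4}
8 -> fault, evict 7, frames {1,4,8}
4 -> hit
8 -> hit
1 -> hit
8 -> hit

{1, 4, 8}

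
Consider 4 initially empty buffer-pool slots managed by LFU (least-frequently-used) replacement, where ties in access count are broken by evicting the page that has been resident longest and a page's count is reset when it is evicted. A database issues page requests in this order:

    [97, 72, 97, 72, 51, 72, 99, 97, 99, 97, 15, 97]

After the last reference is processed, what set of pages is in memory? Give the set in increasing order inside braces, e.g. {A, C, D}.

{15, 72, 97, 99}

97: miss, frames (97)
72: miss, frames (97 72)
97: hit
72: hit
51: miss, frames (97 72 51)
72: hit
99: miss, frames (97 72 51 99)
97: hit
99: hit
97: hit
15: miss, evict 51, frames (97 72 99 15)
97: hit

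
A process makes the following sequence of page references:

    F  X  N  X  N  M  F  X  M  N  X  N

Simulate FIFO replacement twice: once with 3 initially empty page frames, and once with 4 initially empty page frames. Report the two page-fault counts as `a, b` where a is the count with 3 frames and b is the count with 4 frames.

3 frames: F F F . . F F F . F . . → 7 faults.
4 frames: F F F . . F . . . . . . → 4 faults.
4 < 7: adding a frame reduced faults, as is typical.

7, 4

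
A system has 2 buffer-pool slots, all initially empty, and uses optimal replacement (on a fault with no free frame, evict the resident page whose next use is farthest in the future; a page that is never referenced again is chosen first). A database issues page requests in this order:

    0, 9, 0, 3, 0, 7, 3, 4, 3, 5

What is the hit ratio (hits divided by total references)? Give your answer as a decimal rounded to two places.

0.40

0 -> miss, frames [0]
9 -> miss, frames [0, 9]
0 -> hit
3 -> miss, evict 9, frames [0, 3]
0 -> hit
7 -> miss, evict 0, frames [3, 7]
3 -> hit
4 -> miss, evict 7, frames [3, 4]
3 -> hit
5 -> miss, evict 4, frames [3, 5]
Hits: 4 of 10 references → 4/10 = 0.4000.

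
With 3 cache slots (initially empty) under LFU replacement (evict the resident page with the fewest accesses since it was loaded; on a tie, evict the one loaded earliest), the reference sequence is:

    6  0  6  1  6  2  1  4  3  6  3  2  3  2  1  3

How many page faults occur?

8

6: miss, frames (6)
0: miss, frames (6 0)
6: hit
1: miss, frames (6 0 1)
6: hit
2: miss, evict 0, frames (6 1 2)
1: hit
4: miss, evict 2, frames (6 1 4)
3: miss, evict 4, frames (6 1 3)
6: hit
3: hit
2: miss, evict 1, frames (6 3 2)
3: hit
2: hit
1: miss, evict 2, frames (6 3 1)
3: hit
Page faults: 8.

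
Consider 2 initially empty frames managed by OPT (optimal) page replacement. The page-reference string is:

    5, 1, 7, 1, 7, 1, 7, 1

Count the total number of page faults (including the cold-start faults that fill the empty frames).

3

5: fault, frames [5]
1: fault, frames [5, 1]
7: fault, evict 5, frames [1, 7]
1: hit
7: hit
1: hit
7: hit
1: hit
Page faults: 3.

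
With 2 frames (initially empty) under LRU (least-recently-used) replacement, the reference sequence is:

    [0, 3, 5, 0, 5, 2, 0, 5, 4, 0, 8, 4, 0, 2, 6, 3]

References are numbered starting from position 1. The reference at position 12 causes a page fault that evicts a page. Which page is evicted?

pos 1: 0 -> fault, frames {0}
pos 2: 3 -> fault, frames {0,3}
pos 3: 5 -> fault, evict 0, frames {3,5}
pos 4: 0 -> fault, evict 3, frames {5,0}
pos 5: 5 -> hit
pos 6: 2 -> fault, evict 0, frames {5,2}
pos 7: 0 -> fault, evict 5, frames {2,0}
pos 8: 5 -> fault, evict 2, frames {0,5}
pos 9: 4 -> fault, evict 0, frames {5,4}
pos 10: 0 -> fault, evict 5, frames {4,0}
pos 11: 8 -> fault, evict 4, frames {0,8}
pos 12: 4 -> fault, evict 0, frames {8,4}
At position 12, page 0 is evicted.

0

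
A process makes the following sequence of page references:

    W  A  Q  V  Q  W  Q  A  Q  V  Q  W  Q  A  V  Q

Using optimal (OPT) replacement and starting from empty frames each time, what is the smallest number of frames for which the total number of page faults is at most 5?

f=1: 16 faults
f=2: 10 faults
f=3: 7 faults
f=4: 4 faults
Smallest f with faults ≤ 5 is 4.

4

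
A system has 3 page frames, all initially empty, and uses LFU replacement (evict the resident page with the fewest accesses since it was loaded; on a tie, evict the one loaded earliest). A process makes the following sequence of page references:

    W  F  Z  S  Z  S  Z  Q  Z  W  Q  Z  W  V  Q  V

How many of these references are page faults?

11

W -> miss, frames [W]
F -> miss, frames [W, F]
Z -> miss, frames [W, F, Z]
S -> miss, evict W, frames [F, Z, S]
Z -> hit
S -> hit
Z -> hit
Q -> miss, evict F, frames [Z, S, Q]
Z -> hit
W -> miss, evict Q, frames [Z, S, W]
Q -> miss, evict W, frames [Z, S, Q]
Z -> hit
W -> miss, evict Q, frames [Z, S, W]
V -> miss, evict W, frames [Z, S, V]
Q -> miss, evict V, frames [Z, S, Q]
V -> miss, evict Q, frames [Z, S, V]
Page faults: 11.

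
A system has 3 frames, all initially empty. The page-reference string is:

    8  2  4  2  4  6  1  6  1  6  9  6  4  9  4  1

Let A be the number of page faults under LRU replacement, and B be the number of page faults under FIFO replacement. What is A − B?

Under LRU: F F F . . F F . . . F . F . . F → 8 faults.
Under FIFO: F F F . . F F . . . F . F . . . → 7 faults.
A − B = 8 − 7 = 1.

1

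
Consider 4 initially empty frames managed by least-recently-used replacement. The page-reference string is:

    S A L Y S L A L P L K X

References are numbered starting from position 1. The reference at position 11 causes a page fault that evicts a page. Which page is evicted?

pos 1: S -> fault, frames {S}
pos 2: A -> fault, frames {S,A}
pos 3: L -> fault, frames {S,A,L}
pos 4: Y -> fault, frames {S,A,L,Y}
pos 5: S -> hit
pos 6: L -> hit
pos 7: A -> hit
pos 8: L -> hit
pos 9: P -> fault, evict Y, frames {S,A,L,P}
pos 10: L -> hit
pos 11: K -> fault, evict S, frames {A,P,L,K}
At position 11, page S is evicted.

S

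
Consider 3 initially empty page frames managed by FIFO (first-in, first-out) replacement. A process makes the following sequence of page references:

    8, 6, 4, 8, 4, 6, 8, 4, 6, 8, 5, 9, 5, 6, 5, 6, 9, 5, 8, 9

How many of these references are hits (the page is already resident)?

13

8 -> miss, frames (8)
6 -> miss, frames (8 6)
4 -> miss, frames (8 6 4)
8 -> hit
4 -> hit
6 -> hit
8 -> hit
4 -> hit
6 -> hit
8 -> hit
5 -> miss, evict 8, frames (6 4 5)
9 -> miss, evict 6, frames (4 5 9)
5 -> hit
6 -> miss, evict 4, frames (5 9 6)
5 -> hit
6 -> hit
9 -> hit
5 -> hit
8 -> miss, evict 5, frames (9 6 8)
9 -> hit
Hits: 13.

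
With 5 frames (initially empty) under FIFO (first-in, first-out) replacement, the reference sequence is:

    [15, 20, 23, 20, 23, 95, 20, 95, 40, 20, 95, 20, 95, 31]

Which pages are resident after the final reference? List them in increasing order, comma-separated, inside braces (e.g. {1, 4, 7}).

{20, 23, 31, 40, 95}

15 → miss, frames (15)
20 → miss, frames (15 20)
23 → miss, frames (15 20 23)
20 → hit
23 → hit
95 → miss, frames (15 20 23 95)
20 → hit
95 → hit
40 → miss, frames (15 20 23 95 40)
20 → hit
95 → hit
20 → hit
95 → hit
31 → miss, evict 15, frames (20 23 95 40 31)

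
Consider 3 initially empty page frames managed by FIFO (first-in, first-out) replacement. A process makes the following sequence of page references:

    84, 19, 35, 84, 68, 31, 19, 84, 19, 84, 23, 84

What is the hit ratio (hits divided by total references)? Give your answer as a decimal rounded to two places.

0.33

84 -> miss, frames (84)
19 -> miss, frames (84 19)
35 -> miss, frames (84 19 35)
84 -> hit
68 -> miss, evict 84, frames (19 35 68)
31 -> miss, evict 19, frames (35 68 31)
19 -> miss, evict 35, frames (68 31 19)
84 -> miss, evict 68, frames (31 19 84)
19 -> hit
84 -> hit
23 -> miss, evict 31, frames (19 84 23)
84 -> hit
Hits: 4 of 12 references → 4/12 = 0.3333.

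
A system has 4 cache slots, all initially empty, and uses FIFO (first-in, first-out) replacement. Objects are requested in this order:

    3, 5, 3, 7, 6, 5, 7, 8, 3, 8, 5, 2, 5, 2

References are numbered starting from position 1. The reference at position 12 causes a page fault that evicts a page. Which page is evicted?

6

pos 1: 3 -> miss, frames (3)
pos 2: 5 -> miss, frames (3 5)
pos 3: 3 -> hit
pos 4: 7 -> miss, frames (3 5 7)
pos 5: 6 -> miss, frames (3 5 7 6)
pos 6: 5 -> hit
pos 7: 7 -> hit
pos 8: 8 -> miss, evict 3, frames (5 7 6 8)
pos 9: 3 -> miss, evict 5, frames (7 6 8 3)
pos 10: 8 -> hit
pos 11: 5 -> miss, evict 7, frames (6 8 3 5)
pos 12: 2 -> miss, evict 6, frames (8 3 5 2)
At position 12, page 6 is evicted.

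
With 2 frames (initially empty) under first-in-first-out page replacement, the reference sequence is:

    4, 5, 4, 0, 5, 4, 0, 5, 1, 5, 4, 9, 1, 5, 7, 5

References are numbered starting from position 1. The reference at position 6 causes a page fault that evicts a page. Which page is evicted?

pos 1: 4 -> miss, frames [4]
pos 2: 5 -> miss, frames [4, 5]
pos 3: 4 -> hit
pos 4: 0 -> miss, evict 4, frames [5, 0]
pos 5: 5 -> hit
pos 6: 4 -> miss, evict 5, frames [0, 4]
At position 6, page 5 is evicted.

5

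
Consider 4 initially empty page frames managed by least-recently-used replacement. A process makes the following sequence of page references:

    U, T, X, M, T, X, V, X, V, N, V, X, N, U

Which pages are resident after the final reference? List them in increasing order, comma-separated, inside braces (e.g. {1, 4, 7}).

{N, U, V, X}

U → miss, frames (U)
T → miss, frames (U T)
X → miss, frames (U T X)
M → miss, frames (U T X M)
T → hit
X → hit
V → miss, evict U, frames (M T X V)
X → hit
V → hit
N → miss, evict M, frames (T X V N)
V → hit
X → hit
N → hit
U → miss, evict T, frames (V X N U)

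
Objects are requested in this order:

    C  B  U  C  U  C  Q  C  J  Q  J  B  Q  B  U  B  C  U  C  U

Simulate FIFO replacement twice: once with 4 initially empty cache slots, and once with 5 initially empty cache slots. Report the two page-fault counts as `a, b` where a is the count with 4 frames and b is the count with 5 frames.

6, 5

4 frames: F F F . . . F . F . . . . . . . F . . . → 6 faults.
5 frames: F F F . . . F . F . . . . . . . . . . . → 5 faults.
5 < 6: adding a frame reduced faults, as is typical.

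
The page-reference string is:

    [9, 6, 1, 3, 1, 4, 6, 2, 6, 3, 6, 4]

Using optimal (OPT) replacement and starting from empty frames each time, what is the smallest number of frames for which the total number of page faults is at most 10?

2

f=1: 12 faults
f=2: 9 faults
f=3: 7 faults
f=4: 6 faults
f=5: 6 faults
f=6: 6 faults
Smallest f with faults ≤ 10 is 2.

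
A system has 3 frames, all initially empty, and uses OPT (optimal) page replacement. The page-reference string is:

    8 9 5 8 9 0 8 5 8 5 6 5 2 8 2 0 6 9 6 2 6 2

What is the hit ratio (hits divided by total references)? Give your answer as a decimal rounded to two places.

8: fault, frames [8]
9: fault, frames [8, 9]
5: fault, frames [8, 9, 5]
8: hit
9: hit
0: fault, evict 9, frames [8, 5, 0]
8: hit
5: hit
8: hit
5: hit
6: fault, evict 0, frames [8, 5, 6]
5: hit
2: fault, evict 5, frames [8, 6, 2]
8: hit
2: hit
0: fault, evict 8, frames [6, 2, 0]
6: hit
9: fault, evict 0, frames [6, 2, 9]
6: hit
2: hit
6: hit
2: hit
Hits: 14 of 22 references → 14/22 = 0.6364.

0.64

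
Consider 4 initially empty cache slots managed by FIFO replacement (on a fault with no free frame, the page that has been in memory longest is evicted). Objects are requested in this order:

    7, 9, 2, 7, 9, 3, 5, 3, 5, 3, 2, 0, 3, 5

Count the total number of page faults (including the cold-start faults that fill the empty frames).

7 -> fault, frames [7]
9 -> fault, frames [7, 9]
2 -> fault, frames [7, 9, 2]
7 -> hit
9 -> hit
3 -> fault, frames [7, 9, 2, 3]
5 -> fault, evict 7, frames [9, 2, 3, 5]
3 -> hit
5 -> hit
3 -> hit
2 -> hit
0 -> fault, evict 9, frames [2, 3, 5, 0]
3 -> hit
5 -> hit
Page faults: 6.

6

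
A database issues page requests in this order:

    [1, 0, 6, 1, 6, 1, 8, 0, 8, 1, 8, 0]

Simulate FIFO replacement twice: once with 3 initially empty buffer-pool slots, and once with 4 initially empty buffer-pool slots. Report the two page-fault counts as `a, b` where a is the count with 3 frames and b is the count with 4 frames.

6, 4

3 frames: F F F . . . F . . F . F → 6 faults.
4 frames: F F F . . . F . . . . . → 4 faults.
4 < 6: adding a frame reduced faults, as is typical.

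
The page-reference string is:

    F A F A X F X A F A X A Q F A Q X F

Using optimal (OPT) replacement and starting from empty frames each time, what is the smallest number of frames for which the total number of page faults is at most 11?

f=1: 18 faults
f=2: 9 faults
f=3: 5 faults
f=4: 4 faults
Smallest f with faults ≤ 11 is 2.

2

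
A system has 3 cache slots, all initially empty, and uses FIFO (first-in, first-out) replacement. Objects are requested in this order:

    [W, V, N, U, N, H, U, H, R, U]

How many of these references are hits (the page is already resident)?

W: fault, frames [W]
V: fault, frames [W, V]
N: fault, frames [W, V, N]
U: fault, evict W, frames [V, N, U]
N: hit
H: fault, evict V, frames [N, U, H]
U: hit
H: hit
R: fault, evict N, frames [U, H, R]
U: hit
Hits: 4.

4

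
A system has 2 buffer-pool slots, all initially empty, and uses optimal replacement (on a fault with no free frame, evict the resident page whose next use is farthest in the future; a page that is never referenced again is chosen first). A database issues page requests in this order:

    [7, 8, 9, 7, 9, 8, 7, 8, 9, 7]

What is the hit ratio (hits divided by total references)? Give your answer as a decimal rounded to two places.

7 -> miss, frames [7]
8 -> miss, frames [7, 8]
9 -> miss, evict 8, frames [7, 9]
7 -> hit
9 -> hit
8 -> miss, evict 9, frames [7, 8]
7 -> hit
8 -> hit
9 -> miss, evict 8, frames [7, 9]
7 -> hit
Hits: 5 of 10 references → 5/10 = 0.5000.

0.50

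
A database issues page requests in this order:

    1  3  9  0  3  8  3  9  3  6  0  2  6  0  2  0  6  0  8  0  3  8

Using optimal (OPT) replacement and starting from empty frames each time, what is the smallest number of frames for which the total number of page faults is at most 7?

5

f=1: 22 faults
f=2: 13 faults
f=3: 10 faults
f=4: 8 faults
f=5: 7 faults
f=6: 7 faults
f=7: 7 faults
Smallest f with faults ≤ 7 is 5.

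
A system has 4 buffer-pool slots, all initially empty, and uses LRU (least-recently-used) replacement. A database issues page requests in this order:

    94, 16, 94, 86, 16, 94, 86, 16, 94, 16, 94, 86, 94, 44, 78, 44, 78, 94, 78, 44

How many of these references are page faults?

94: miss, frames {94}
16: miss, frames {94,16}
94: hit
86: miss, frames {16,94,86}
16: hit
94: hit
86: hit
16: hit
94: hit
16: hit
94: hit
86: hit
94: hit
44: miss, frames {16,86,94,44}
78: miss, evict 16, frames {86,94,44,78}
44: hit
78: hit
94: hit
78: hit
44: hit
Page faults: 5.

5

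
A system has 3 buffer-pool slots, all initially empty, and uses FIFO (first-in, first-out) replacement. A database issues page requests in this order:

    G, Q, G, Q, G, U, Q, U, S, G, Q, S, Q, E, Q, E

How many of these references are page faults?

G: miss, frames {G}
Q: miss, frames {G,Q}
G: hit
Q: hit
G: hit
U: miss, frames {G,Q,U}
Q: hit
U: hit
S: miss, evict G, frames {Q,U,S}
G: miss, evict Q, frames {U,S,G}
Q: miss, evict U, frames {S,G,Q}
S: hit
Q: hit
E: miss, evict S, frames {G,Q,E}
Q: hit
E: hit
Page faults: 7.

7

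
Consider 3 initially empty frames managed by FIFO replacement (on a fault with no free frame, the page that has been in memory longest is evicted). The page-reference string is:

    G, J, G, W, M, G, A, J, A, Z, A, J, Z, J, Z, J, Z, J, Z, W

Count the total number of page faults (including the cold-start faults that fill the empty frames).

9

G → miss, frames (G)
J → miss, frames (G J)
G → hit
W → miss, frames (G J W)
M → miss, evict G, frames (J W M)
G → miss, evict J, frames (W M G)
A → miss, evict W, frames (M G A)
J → miss, evict M, frames (G A J)
A → hit
Z → miss, evict G, frames (A J Z)
A → hit
J → hit
Z → hit
J → hit
Z → hit
J → hit
Z → hit
J → hit
Z → hit
W → miss, evict A, frames (J Z W)
Page faults: 9.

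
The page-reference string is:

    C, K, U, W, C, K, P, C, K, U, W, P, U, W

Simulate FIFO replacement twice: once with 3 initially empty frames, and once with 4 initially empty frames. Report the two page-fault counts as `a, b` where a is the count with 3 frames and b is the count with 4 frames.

3 frames: F F F F F F F . . F F . . . → 9 faults.
4 frames: F F F F . . F F F F F F . . → 10 faults.
10 > 9: adding a frame increased faults — Belady's anomaly.

9, 10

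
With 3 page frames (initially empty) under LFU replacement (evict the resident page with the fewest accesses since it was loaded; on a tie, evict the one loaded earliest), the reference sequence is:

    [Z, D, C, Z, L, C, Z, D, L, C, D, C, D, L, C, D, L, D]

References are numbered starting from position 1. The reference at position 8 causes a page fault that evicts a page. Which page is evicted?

pos 1: Z -> miss, frames (Z)
pos 2: D -> miss, frames (Z D)
pos 3: C -> miss, frames (Z D C)
pos 4: Z -> hit
pos 5: L -> miss, evict D, frames (Z C L)
pos 6: C -> hit
pos 7: Z -> hit
pos 8: D -> miss, evict L, frames (Z C D)
At position 8, page L is evicted.

L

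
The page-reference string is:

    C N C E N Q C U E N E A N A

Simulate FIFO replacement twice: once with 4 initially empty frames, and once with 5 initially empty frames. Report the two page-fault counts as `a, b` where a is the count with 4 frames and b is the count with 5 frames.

4 frames: F F . F . F . F . . . F F . → 7 faults.
5 frames: F F . F . F . F . . . F . . → 6 faults.
6 < 7: adding a frame reduced faults, as is typical.

7, 6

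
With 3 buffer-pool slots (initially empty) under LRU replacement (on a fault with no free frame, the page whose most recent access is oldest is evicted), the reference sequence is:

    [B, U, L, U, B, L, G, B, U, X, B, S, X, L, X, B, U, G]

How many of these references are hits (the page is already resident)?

B → fault, frames {B}
U → fault, frames {B,U}
L → fault, frames {B,U,L}
U → hit
B → hit
L → hit
G → fault, evict U, frames {B,L,G}
B → hit
U → fault, evict L, frames {G,B,U}
X → fault, evict G, frames {B,U,X}
B → hit
S → fault, evict U, frames {X,B,S}
X → hit
L → fault, evict B, frames {S,X,L}
X → hit
B → fault, evict S, frames {L,X,B}
U → fault, evict L, frames {X,B,U}
G → fault, evict X, frames {B,U,G}
Hits: 7.

7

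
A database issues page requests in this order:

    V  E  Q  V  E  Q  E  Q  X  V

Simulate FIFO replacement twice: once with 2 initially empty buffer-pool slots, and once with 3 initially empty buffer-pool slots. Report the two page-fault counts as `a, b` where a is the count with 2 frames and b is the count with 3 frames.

2 frames: F F F F F F . . F F → 8 faults.
3 frames: F F F . . . . . F F → 5 faults.
5 < 8: adding a frame reduced faults, as is typical.

8, 5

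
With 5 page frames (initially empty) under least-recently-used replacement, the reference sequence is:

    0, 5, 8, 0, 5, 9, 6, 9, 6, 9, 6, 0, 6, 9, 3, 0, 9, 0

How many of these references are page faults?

6

0 -> fault, frames {0}
5 -> fault, frames {0,5}
8 -> fault, frames {0,5,8}
0 -> hit
5 -> hit
9 -> fault, frames {8,0,5,9}
6 -> fault, frames {8,0,5,9,6}
9 -> hit
6 -> hit
9 -> hit
6 -> hit
0 -> hit
6 -> hit
9 -> hit
3 -> fault, evict 8, frames {5,0,6,9,3}
0 -> hit
9 -> hit
0 -> hit
Page faults: 6.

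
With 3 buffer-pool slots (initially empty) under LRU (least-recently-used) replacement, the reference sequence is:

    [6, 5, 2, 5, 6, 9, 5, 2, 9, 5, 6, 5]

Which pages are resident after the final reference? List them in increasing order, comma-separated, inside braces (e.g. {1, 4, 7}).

6 -> fault, frames {6}
5 -> fault, frames {6,5}
2 -> fault, frames {6,5,2}
5 -> hit
6 -> hit
9 -> fault, evict 2, frames {5,6,9}
5 -> hit
2 -> fault, evict 6, frames {9,5,2}
9 -> hit
5 -> hit
6 -> fault, evict 2, frames {9,5,6}
5 -> hit

{5, 6, 9}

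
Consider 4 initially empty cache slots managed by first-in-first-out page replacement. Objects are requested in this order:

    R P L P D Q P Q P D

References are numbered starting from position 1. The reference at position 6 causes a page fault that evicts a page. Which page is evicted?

R

pos 1: R: fault, frames [R]
pos 2: P: fault, frames [R, P]
pos 3: L: fault, frames [R, P, L]
pos 4: P: hit
pos 5: D: fault, frames [R, P, L, D]
pos 6: Q: fault, evict R, frames [P, L, D, Q]
At position 6, page R is evicted.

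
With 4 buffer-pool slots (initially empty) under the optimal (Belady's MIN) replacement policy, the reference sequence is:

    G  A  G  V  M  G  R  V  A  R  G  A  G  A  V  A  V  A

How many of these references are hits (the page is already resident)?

G -> miss, frames [G]
A -> miss, frames [G, A]
G -> hit
V -> miss, frames [G, A, V]
M -> miss, frames [G, A, V, M]
G -> hit
R -> miss, evict M, frames [G, A, V, R]
V -> hit
A -> hit
R -> hit
G -> hit
A -> hit
G -> hit
A -> hit
V -> hit
A -> hit
V -> hit
A -> hit
Hits: 13.

13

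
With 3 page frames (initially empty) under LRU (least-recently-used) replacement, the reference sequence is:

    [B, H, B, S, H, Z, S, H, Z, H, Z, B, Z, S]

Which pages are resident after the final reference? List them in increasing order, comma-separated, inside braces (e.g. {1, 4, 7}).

B -> miss, frames {B}
H -> miss, frames {B,H}
B -> hit
S -> miss, frames {H,B,S}
H -> hit
Z -> miss, evict B, frames {S,H,Z}
S -> hit
H -> hit
Z -> hit
H -> hit
Z -> hit
B -> miss, evict S, frames {H,Z,B}
Z -> hit
S -> miss, evict H, frames {B,Z,S}

{B, S, Z}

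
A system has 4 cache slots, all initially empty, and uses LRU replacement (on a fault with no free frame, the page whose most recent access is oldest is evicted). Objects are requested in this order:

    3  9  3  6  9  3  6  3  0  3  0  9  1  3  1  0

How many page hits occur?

3: miss, frames [3]
9: miss, frames [3, 9]
3: hit
6: miss, frames [9, 3, 6]
9: hit
3: hit
6: hit
3: hit
0: miss, frames [9, 6, 3, 0]
3: hit
0: hit
9: hit
1: miss, evict 6, frames [3, 0, 9, 1]
3: hit
1: hit
0: hit
Hits: 11.

11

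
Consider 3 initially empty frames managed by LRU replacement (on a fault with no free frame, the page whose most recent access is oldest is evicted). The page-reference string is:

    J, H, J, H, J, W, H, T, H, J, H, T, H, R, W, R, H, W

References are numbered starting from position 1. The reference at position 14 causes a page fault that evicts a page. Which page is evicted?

pos 1: J -> miss, frames [J]
pos 2: H -> miss, frames [J, H]
pos 3: J -> hit
pos 4: H -> hit
pos 5: J -> hit
pos 6: W -> miss, frames [H, J, W]
pos 7: H -> hit
pos 8: T -> miss, evict J, frames [W, H, T]
pos 9: H -> hit
pos 10: J -> miss, evict W, frames [T, H, J]
pos 11: H -> hit
pos 12: T -> hit
pos 13: H -> hit
pos 14: R -> miss, evict J, frames [T, H, R]
At position 14, page J is evicted.

J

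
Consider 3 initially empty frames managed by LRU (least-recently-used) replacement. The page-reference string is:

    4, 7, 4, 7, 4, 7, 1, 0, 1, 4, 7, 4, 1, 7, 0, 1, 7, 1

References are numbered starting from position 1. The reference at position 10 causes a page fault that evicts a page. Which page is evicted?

pos 1: 4: fault, frames [4]
pos 2: 7: fault, frames [4, 7]
pos 3: 4: hit
pos 4: 7: hit
pos 5: 4: hit
pos 6: 7: hit
pos 7: 1: fault, frames [4, 7, 1]
pos 8: 0: fault, evict 4, frames [7, 1, 0]
pos 9: 1: hit
pos 10: 4: fault, evict 7, frames [0, 1, 4]
At position 10, page 7 is evicted.

7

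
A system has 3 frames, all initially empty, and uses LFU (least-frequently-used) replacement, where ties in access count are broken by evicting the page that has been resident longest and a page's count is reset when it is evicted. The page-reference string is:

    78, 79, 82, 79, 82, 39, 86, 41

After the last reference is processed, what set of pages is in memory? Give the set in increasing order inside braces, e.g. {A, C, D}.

{41, 79, 82}

78 → miss, frames {78}
79 → miss, frames {78,79}
82 → miss, frames {78,79,82}
79 → hit
82 → hit
39 → miss, evict 78, frames {79,82,39}
86 → miss, evict 39, frames {79,82,86}
41 → miss, evict 86, frames {79,82,41}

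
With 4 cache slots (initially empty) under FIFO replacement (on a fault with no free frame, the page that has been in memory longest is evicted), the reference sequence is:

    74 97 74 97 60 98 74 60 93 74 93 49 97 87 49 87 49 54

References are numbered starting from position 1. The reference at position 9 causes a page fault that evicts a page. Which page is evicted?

74

pos 1: 74 -> miss, frames {74}
pos 2: 97 -> miss, frames {74,97}
pos 3: 74 -> hit
pos 4: 97 -> hit
pos 5: 60 -> miss, frames {74,97,60}
pos 6: 98 -> miss, frames {74,97,60,98}
pos 7: 74 -> hit
pos 8: 60 -> hit
pos 9: 93 -> miss, evict 74, frames {97,60,98,93}
At position 9, page 74 is evicted.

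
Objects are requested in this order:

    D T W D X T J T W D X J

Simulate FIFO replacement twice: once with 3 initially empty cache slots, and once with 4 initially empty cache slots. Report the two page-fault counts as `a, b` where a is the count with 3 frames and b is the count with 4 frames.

10, 6

3 frames: F F F . F . F F F F F F → 10 faults.
4 frames: F F F . F . F . . F . . → 6 faults.
6 < 10: adding a frame reduced faults, as is typical.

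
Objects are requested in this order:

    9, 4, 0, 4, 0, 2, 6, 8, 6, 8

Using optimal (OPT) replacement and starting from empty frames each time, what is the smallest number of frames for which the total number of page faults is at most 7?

f=1: 10 faults
f=2: 6 faults
f=3: 6 faults
f=4: 6 faults
f=5: 6 faults
f=6: 6 faults
Smallest f with faults ≤ 7 is 2.

2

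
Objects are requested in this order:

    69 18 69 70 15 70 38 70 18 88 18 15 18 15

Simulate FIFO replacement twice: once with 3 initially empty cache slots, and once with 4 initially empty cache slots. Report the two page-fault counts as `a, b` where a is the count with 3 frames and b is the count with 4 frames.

3 frames: F F . F F . F . F F . F . . → 8 faults.
4 frames: F F . F F . F . . F F . . . → 7 faults.
7 < 8: adding a frame reduced faults, as is typical.

8, 7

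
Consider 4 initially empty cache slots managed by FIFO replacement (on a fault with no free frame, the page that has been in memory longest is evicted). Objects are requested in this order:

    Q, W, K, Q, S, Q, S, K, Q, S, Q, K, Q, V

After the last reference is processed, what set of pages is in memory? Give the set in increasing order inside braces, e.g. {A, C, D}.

Q -> fault, frames [Q]
W -> fault, frames [Q, W]
K -> fault, frames [Q, W, K]
Q -> hit
S -> fault, frames [Q, W, K, S]
Q -> hit
S -> hit
K -> hit
Q -> hit
S -> hit
Q -> hit
K -> hit
Q -> hit
V -> fault, evict Q, frames [W, K, S, V]

{K, S, V, W}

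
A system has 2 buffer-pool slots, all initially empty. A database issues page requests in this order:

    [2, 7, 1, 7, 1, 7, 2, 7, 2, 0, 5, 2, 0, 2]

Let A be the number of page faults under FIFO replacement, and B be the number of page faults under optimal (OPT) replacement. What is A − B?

2

Under FIFO: F F F . . . F F . F F F F . → 9 faults.
Under OPT: F F F . . . F . . F F . F . → 7 faults.
A − B = 9 − 7 = 2.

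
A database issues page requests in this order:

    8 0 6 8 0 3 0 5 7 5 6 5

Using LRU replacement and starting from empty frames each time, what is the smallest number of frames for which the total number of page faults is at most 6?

f=1: 12 faults
f=2: 9 faults
f=3: 7 faults
f=4: 7 faults
f=5: 7 faults
f=6: 6 faults
Smallest f with faults ≤ 6 is 6.

6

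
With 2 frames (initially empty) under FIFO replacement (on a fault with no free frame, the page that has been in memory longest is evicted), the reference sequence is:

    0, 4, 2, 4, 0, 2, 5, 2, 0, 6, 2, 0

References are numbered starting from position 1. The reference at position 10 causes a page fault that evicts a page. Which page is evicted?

2

pos 1: 0 -> fault, frames (0)
pos 2: 4 -> fault, frames (0 4)
pos 3: 2 -> fault, evict 0, frames (4 2)
pos 4: 4 -> hit
pos 5: 0 -> fault, evict 4, frames (2 0)
pos 6: 2 -> hit
pos 7: 5 -> fault, evict 2, frames (0 5)
pos 8: 2 -> fault, evict 0, frames (5 2)
pos 9: 0 -> fault, evict 5, frames (2 0)
pos 10: 6 -> fault, evict 2, frames (0 6)
At position 10, page 2 is evicted.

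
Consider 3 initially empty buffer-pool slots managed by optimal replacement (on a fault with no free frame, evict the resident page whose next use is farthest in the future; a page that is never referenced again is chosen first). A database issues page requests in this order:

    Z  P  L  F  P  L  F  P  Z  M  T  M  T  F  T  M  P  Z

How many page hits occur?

Z -> miss, frames {Z}
P -> miss, frames {Z,P}
L -> miss, frames {Z,P,L}
F -> miss, evict Z, frames {P,L,F}
P -> hit
L -> hit
F -> hit
P -> hit
Z -> miss, evict L, frames {P,F,Z}
M -> miss, evict Z, frames {P,F,M}
T -> miss, evict P, frames {F,M,T}
M -> hit
T -> hit
F -> hit
T -> hit
M -> hit
P -> miss, evict T, frames {F,M,P}
Z -> miss, evict P, frames {F,M,Z}
Hits: 9.

9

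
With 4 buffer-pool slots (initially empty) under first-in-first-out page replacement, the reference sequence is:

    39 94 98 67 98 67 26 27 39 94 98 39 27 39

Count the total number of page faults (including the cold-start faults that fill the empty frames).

9

39: fault, frames {39}
94: fault, frames {39,94}
98: fault, frames {39,94,98}
67: fault, frames {39,94,98,67}
98: hit
67: hit
26: fault, evict 39, frames {94,98,67,26}
27: fault, evict 94, frames {98,67,26,27}
39: fault, evict 98, frames {67,26,27,39}
94: fault, evict 67, frames {26,27,39,94}
98: fault, evict 26, frames {27,39,94,98}
39: hit
27: hit
39: hit
Page faults: 9.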